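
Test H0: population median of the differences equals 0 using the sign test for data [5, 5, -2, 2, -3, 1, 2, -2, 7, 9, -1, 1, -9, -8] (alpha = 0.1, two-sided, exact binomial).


Step 1: Discard zero differences. Original n = 14; n_eff = number of nonzero differences = 14.
Nonzero differences (with sign): +5, +5, -2, +2, -3, +1, +2, -2, +7, +9, -1, +1, -9, -8
Step 2: Count signs: positive = 8, negative = 6.
Step 3: Under H0: P(positive) = 0.5, so the number of positives S ~ Bin(14, 0.5).
Step 4: Two-sided exact p-value = sum of Bin(14,0.5) probabilities at or below the observed probability = 0.790527.
Step 5: alpha = 0.1. fail to reject H0.

n_eff = 14, pos = 8, neg = 6, p = 0.790527, fail to reject H0.


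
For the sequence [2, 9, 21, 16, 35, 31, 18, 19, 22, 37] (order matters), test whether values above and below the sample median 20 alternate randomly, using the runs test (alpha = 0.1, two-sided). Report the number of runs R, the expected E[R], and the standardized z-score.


Step 1: Compute median = 20; label A = above, B = below.
Labels in order: BBABAABBAA  (n_A = 5, n_B = 5)
Step 2: Count runs R = 6.
Step 3: Under H0 (random ordering), E[R] = 2*n_A*n_B/(n_A+n_B) + 1 = 2*5*5/10 + 1 = 6.0000.
        Var[R] = 2*n_A*n_B*(2*n_A*n_B - n_A - n_B) / ((n_A+n_B)^2 * (n_A+n_B-1)) = 2000/900 = 2.2222.
        SD[R] = 1.4907.
Step 4: R = E[R], so z = 0 with no continuity correction.
Step 5: Two-sided p-value via normal approximation = 2*(1 - Phi(|z|)) = 1.000000.
Step 6: alpha = 0.1. fail to reject H0.

R = 6, z = 0.0000, p = 1.000000, fail to reject H0.


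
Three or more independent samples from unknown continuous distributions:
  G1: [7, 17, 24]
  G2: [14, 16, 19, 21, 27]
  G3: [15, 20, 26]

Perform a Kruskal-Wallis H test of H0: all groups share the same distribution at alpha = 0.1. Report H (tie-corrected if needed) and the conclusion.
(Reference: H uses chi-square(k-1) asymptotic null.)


Step 1: Combine all N = 11 observations and assign midranks.
sorted (value, group, rank): (7,G1,1), (14,G2,2), (15,G3,3), (16,G2,4), (17,G1,5), (19,G2,6), (20,G3,7), (21,G2,8), (24,G1,9), (26,G3,10), (27,G2,11)
Step 2: Sum ranks within each group.
R_1 = 15 (n_1 = 3)
R_2 = 31 (n_2 = 5)
R_3 = 20 (n_3 = 3)
Step 3: H = 12/(N(N+1)) * sum(R_i^2/n_i) - 3(N+1)
     = 12/(11*12) * (15^2/3 + 31^2/5 + 20^2/3) - 3*12
     = 0.090909 * 400.533 - 36
     = 0.412121.
Step 4: No ties, so H is used without correction.
Step 5: Under H0, H ~ chi^2(2); p-value = 0.813784.
Step 6: alpha = 0.1. fail to reject H0.

H = 0.4121, df = 2, p = 0.813784, fail to reject H0.


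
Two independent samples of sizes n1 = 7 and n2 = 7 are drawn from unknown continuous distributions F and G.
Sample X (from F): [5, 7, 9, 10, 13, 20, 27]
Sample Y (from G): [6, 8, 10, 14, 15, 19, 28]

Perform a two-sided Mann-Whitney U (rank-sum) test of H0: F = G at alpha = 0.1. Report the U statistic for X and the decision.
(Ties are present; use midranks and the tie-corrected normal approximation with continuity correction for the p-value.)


Step 1: Combine and sort all 14 observations; assign midranks.
sorted (value, group): (5,X), (6,Y), (7,X), (8,Y), (9,X), (10,X), (10,Y), (13,X), (14,Y), (15,Y), (19,Y), (20,X), (27,X), (28,Y)
ranks: 5->1, 6->2, 7->3, 8->4, 9->5, 10->6.5, 10->6.5, 13->8, 14->9, 15->10, 19->11, 20->12, 27->13, 28->14
Step 2: Rank sum for X: R1 = 1 + 3 + 5 + 6.5 + 8 + 12 + 13 = 48.5.
Step 3: U_X = R1 - n1(n1+1)/2 = 48.5 - 7*8/2 = 48.5 - 28 = 20.5.
       U_Y = n1*n2 - U_X = 49 - 20.5 = 28.5.
Step 4: Ties are present, so use the tie-corrected normal approximation (with continuity correction) for the p-value.
Step 5: p-value = 0.654365; compare to alpha = 0.1. fail to reject H0.

U_X = 20.5, p = 0.654365, fail to reject H0 at alpha = 0.1.


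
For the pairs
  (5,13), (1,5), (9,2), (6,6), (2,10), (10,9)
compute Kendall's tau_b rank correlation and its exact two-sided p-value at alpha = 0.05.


Step 1: Enumerate the 15 unordered pairs (i,j) with i<j and classify each by sign(x_j-x_i) * sign(y_j-y_i).
  (1,2):dx=-4,dy=-8->C; (1,3):dx=+4,dy=-11->D; (1,4):dx=+1,dy=-7->D; (1,5):dx=-3,dy=-3->C
  (1,6):dx=+5,dy=-4->D; (2,3):dx=+8,dy=-3->D; (2,4):dx=+5,dy=+1->C; (2,5):dx=+1,dy=+5->C
  (2,6):dx=+9,dy=+4->C; (3,4):dx=-3,dy=+4->D; (3,5):dx=-7,dy=+8->D; (3,6):dx=+1,dy=+7->C
  (4,5):dx=-4,dy=+4->D; (4,6):dx=+4,dy=+3->C; (5,6):dx=+8,dy=-1->D
Step 2: C = 7, D = 8, total pairs = 15.
Step 3: tau = (C - D)/(n(n-1)/2) = (7 - 8)/15 = -0.066667.
Step 4: Exact two-sided p-value (enumerate n! = 720 permutations of y under H0): p = 1.000000.
Step 5: alpha = 0.05. fail to reject H0.

tau_b = -0.0667 (C=7, D=8), p = 1.000000, fail to reject H0.


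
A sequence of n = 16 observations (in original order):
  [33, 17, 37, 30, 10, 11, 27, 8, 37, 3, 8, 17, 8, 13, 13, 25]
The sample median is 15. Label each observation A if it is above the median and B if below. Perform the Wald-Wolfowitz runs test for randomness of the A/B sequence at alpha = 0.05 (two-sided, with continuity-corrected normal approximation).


Step 1: Compute median = 15; label A = above, B = below.
Labels in order: AAAABBABABBABBBA  (n_A = 8, n_B = 8)
Step 2: Count runs R = 9.
Step 3: Under H0 (random ordering), E[R] = 2*n_A*n_B/(n_A+n_B) + 1 = 2*8*8/16 + 1 = 9.0000.
        Var[R] = 2*n_A*n_B*(2*n_A*n_B - n_A - n_B) / ((n_A+n_B)^2 * (n_A+n_B-1)) = 14336/3840 = 3.7333.
        SD[R] = 1.9322.
Step 4: R = E[R], so z = 0 with no continuity correction.
Step 5: Two-sided p-value via normal approximation = 2*(1 - Phi(|z|)) = 1.000000.
Step 6: alpha = 0.05. fail to reject H0.

R = 9, z = 0.0000, p = 1.000000, fail to reject H0.


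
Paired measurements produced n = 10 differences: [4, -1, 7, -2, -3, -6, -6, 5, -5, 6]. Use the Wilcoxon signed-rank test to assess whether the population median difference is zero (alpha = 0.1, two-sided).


Step 1: Drop any zero differences (none here) and take |d_i|.
|d| = [4, 1, 7, 2, 3, 6, 6, 5, 5, 6]
Step 2: Midrank |d_i| (ties get averaged ranks).
ranks: |4|->4, |1|->1, |7|->10, |2|->2, |3|->3, |6|->8, |6|->8, |5|->5.5, |5|->5.5, |6|->8
Step 3: Attach original signs; sum ranks with positive sign and with negative sign.
W+ = 4 + 10 + 5.5 + 8 = 27.5
W- = 1 + 2 + 3 + 8 + 8 + 5.5 = 27.5
(Check: W+ + W- = 55 should equal n(n+1)/2 = 55.)
Step 4: Test statistic W = min(W+, W-) = 27.5.
Step 5: Ties in |d|, so use the tie-corrected normal approximation.
        E[W] = n(n+1)/4 = 10*11/4 = 27.5.
        Tie groups: |d|=5 (t=2), |d|=6 (t=3); sum(t^3 - t) = 30.
        Var[W] = n(n+1)(2n+1)/24 - sum(t^3-t)/48 = 2310/24 - 30/48 = 95.625.
        z = (W - E[W]) / sqrt(Var[W]) = (27.5 - 27.5) / 9.7788 = 0.0000.
        Two-sided p = 2*Phi(z) = 1.000000.
Step 6: alpha = 0.1. fail to reject H0.

W+ = 27.5, W- = 27.5, W = min = 27.5, p = 1.000000, fail to reject H0.


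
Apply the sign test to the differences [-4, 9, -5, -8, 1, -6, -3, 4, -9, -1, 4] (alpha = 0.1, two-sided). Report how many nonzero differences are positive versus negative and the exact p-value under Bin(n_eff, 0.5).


Step 1: Discard zero differences. Original n = 11; n_eff = number of nonzero differences = 11.
Nonzero differences (with sign): -4, +9, -5, -8, +1, -6, -3, +4, -9, -1, +4
Step 2: Count signs: positive = 4, negative = 7.
Step 3: Under H0: P(positive) = 0.5, so the number of positives S ~ Bin(11, 0.5).
Step 4: Two-sided exact p-value = sum of Bin(11,0.5) probabilities at or below the observed probability = 0.548828.
Step 5: alpha = 0.1. fail to reject H0.

n_eff = 11, pos = 4, neg = 7, p = 0.548828, fail to reject H0.


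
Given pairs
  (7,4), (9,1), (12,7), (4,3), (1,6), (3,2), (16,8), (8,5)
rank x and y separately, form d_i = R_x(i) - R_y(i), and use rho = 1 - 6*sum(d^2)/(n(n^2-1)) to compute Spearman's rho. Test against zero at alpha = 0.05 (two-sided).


Step 1: Rank x and y separately (midranks; no ties here).
rank(x): 7->4, 9->6, 12->7, 4->3, 1->1, 3->2, 16->8, 8->5
rank(y): 4->4, 1->1, 7->7, 3->3, 6->6, 2->2, 8->8, 5->5
Step 2: d_i = R_x(i) - R_y(i); compute d_i^2.
  (4-4)^2=0, (6-1)^2=25, (7-7)^2=0, (3-3)^2=0, (1-6)^2=25, (2-2)^2=0, (8-8)^2=0, (5-5)^2=0
sum(d^2) = 50.
Step 3: rho = 1 - 6*50 / (8*(8^2 - 1)) = 1 - 300/504 = 0.404762.
Step 4: Under H0, t = rho * sqrt((n-2)/(1-rho^2)) = 1.0842 ~ t(6).
Step 5: Two-sided p-value from the t-distribution with 6 df = 0.319889.
Step 6: alpha = 0.05. fail to reject H0.

rho = 0.4048, p = 0.319889, fail to reject H0 at alpha = 0.05.


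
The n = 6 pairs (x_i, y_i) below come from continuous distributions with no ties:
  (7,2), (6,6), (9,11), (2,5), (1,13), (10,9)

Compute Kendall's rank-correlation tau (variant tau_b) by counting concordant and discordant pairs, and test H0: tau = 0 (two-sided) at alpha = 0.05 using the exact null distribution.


Step 1: Enumerate the 15 unordered pairs (i,j) with i<j and classify each by sign(x_j-x_i) * sign(y_j-y_i).
  (1,2):dx=-1,dy=+4->D; (1,3):dx=+2,dy=+9->C; (1,4):dx=-5,dy=+3->D; (1,5):dx=-6,dy=+11->D
  (1,6):dx=+3,dy=+7->C; (2,3):dx=+3,dy=+5->C; (2,4):dx=-4,dy=-1->C; (2,5):dx=-5,dy=+7->D
  (2,6):dx=+4,dy=+3->C; (3,4):dx=-7,dy=-6->C; (3,5):dx=-8,dy=+2->D; (3,6):dx=+1,dy=-2->D
  (4,5):dx=-1,dy=+8->D; (4,6):dx=+8,dy=+4->C; (5,6):dx=+9,dy=-4->D
Step 2: C = 7, D = 8, total pairs = 15.
Step 3: tau = (C - D)/(n(n-1)/2) = (7 - 8)/15 = -0.066667.
Step 4: Exact two-sided p-value (enumerate n! = 720 permutations of y under H0): p = 1.000000.
Step 5: alpha = 0.05. fail to reject H0.

tau_b = -0.0667 (C=7, D=8), p = 1.000000, fail to reject H0.


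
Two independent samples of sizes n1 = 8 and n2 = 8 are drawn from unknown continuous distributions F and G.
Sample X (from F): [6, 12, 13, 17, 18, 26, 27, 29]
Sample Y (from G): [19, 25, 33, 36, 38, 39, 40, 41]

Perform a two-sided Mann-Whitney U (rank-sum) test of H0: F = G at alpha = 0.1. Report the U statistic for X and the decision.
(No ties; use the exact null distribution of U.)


Step 1: Combine and sort all 16 observations; assign midranks.
sorted (value, group): (6,X), (12,X), (13,X), (17,X), (18,X), (19,Y), (25,Y), (26,X), (27,X), (29,X), (33,Y), (36,Y), (38,Y), (39,Y), (40,Y), (41,Y)
ranks: 6->1, 12->2, 13->3, 17->4, 18->5, 19->6, 25->7, 26->8, 27->9, 29->10, 33->11, 36->12, 38->13, 39->14, 40->15, 41->16
Step 2: Rank sum for X: R1 = 1 + 2 + 3 + 4 + 5 + 8 + 9 + 10 = 42.
Step 3: U_X = R1 - n1(n1+1)/2 = 42 - 8*9/2 = 42 - 36 = 6.
       U_Y = n1*n2 - U_X = 64 - 6 = 58.
Step 4: No ties, so the exact null distribution of U (based on enumerating the C(16,8) = 12870 equally likely rank assignments) gives the two-sided p-value.
Step 5: p-value = 0.004662; compare to alpha = 0.1. reject H0.

U_X = 6, p = 0.004662, reject H0 at alpha = 0.1.


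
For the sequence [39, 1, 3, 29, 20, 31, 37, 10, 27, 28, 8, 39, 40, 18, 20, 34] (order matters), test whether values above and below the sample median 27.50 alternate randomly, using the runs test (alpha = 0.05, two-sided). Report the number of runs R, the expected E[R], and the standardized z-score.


Step 1: Compute median = 27.50; label A = above, B = below.
Labels in order: ABBABAABBABAABBA  (n_A = 8, n_B = 8)
Step 2: Count runs R = 11.
Step 3: Under H0 (random ordering), E[R] = 2*n_A*n_B/(n_A+n_B) + 1 = 2*8*8/16 + 1 = 9.0000.
        Var[R] = 2*n_A*n_B*(2*n_A*n_B - n_A - n_B) / ((n_A+n_B)^2 * (n_A+n_B-1)) = 14336/3840 = 3.7333.
        SD[R] = 1.9322.
Step 4: Continuity-corrected z = (R - 0.5 - E[R]) / SD[R] = (11 - 0.5 - 9.0000) / 1.9322 = 0.7763.
Step 5: Two-sided p-value via normal approximation = 2*(1 - Phi(|z|)) = 0.437558.
Step 6: alpha = 0.05. fail to reject H0.

R = 11, z = 0.7763, p = 0.437558, fail to reject H0.


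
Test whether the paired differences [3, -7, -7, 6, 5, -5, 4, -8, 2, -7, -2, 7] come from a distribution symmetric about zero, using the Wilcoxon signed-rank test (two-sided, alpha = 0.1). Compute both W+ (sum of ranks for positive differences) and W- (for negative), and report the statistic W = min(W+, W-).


Step 1: Drop any zero differences (none here) and take |d_i|.
|d| = [3, 7, 7, 6, 5, 5, 4, 8, 2, 7, 2, 7]
Step 2: Midrank |d_i| (ties get averaged ranks).
ranks: |3|->3, |7|->9.5, |7|->9.5, |6|->7, |5|->5.5, |5|->5.5, |4|->4, |8|->12, |2|->1.5, |7|->9.5, |2|->1.5, |7|->9.5
Step 3: Attach original signs; sum ranks with positive sign and with negative sign.
W+ = 3 + 7 + 5.5 + 4 + 1.5 + 9.5 = 30.5
W- = 9.5 + 9.5 + 5.5 + 12 + 9.5 + 1.5 = 47.5
(Check: W+ + W- = 78 should equal n(n+1)/2 = 78.)
Step 4: Test statistic W = min(W+, W-) = 30.5.
Step 5: Ties in |d|, so use the tie-corrected normal approximation.
        E[W] = n(n+1)/4 = 12*13/4 = 39.
        Tie groups: |d|=2 (t=2), |d|=5 (t=2), |d|=7 (t=4); sum(t^3 - t) = 72.
        Var[W] = n(n+1)(2n+1)/24 - sum(t^3-t)/48 = 3900/24 - 72/48 = 161.
        z = (W - E[W]) / sqrt(Var[W]) = (30.5 - 39) / 12.6886 = -0.6699.
        Two-sided p = 2*Phi(z) = 0.502925.
Step 6: alpha = 0.1. fail to reject H0.

W+ = 30.5, W- = 47.5, W = min = 30.5, p = 0.502925, fail to reject H0.


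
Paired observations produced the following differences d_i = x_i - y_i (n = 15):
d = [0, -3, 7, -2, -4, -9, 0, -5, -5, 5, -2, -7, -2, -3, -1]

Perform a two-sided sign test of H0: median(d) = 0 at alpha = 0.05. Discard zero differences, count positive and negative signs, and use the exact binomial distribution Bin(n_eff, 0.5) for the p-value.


Step 1: Discard zero differences. Original n = 15; n_eff = number of nonzero differences = 13.
Nonzero differences (with sign): -3, +7, -2, -4, -9, -5, -5, +5, -2, -7, -2, -3, -1
Step 2: Count signs: positive = 2, negative = 11.
Step 3: Under H0: P(positive) = 0.5, so the number of positives S ~ Bin(13, 0.5).
Step 4: Two-sided exact p-value = sum of Bin(13,0.5) probabilities at or below the observed probability = 0.022461.
Step 5: alpha = 0.05. reject H0.

n_eff = 13, pos = 2, neg = 11, p = 0.022461, reject H0.


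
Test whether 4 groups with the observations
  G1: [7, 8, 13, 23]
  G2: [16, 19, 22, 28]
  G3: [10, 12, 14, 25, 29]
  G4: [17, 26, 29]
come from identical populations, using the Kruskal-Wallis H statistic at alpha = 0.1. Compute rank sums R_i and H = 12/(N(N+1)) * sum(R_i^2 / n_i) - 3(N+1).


Step 1: Combine all N = 16 observations and assign midranks.
sorted (value, group, rank): (7,G1,1), (8,G1,2), (10,G3,3), (12,G3,4), (13,G1,5), (14,G3,6), (16,G2,7), (17,G4,8), (19,G2,9), (22,G2,10), (23,G1,11), (25,G3,12), (26,G4,13), (28,G2,14), (29,G3,15.5), (29,G4,15.5)
Step 2: Sum ranks within each group.
R_1 = 19 (n_1 = 4)
R_2 = 40 (n_2 = 4)
R_3 = 40.5 (n_3 = 5)
R_4 = 36.5 (n_4 = 3)
Step 3: H = 12/(N(N+1)) * sum(R_i^2/n_i) - 3(N+1)
     = 12/(16*17) * (19^2/4 + 40^2/4 + 40.5^2/5 + 36.5^2/3) - 3*17
     = 0.044118 * 1262.38 - 51
     = 4.693382.
Step 4: Ties present; correction factor C = 1 - 6/(16^3 - 16) = 0.998529. Corrected H = 4.693382 / 0.998529 = 4.700295.
Step 5: Under H0, H ~ chi^2(3); p-value = 0.195105.
Step 6: alpha = 0.1. fail to reject H0.

H = 4.7003, df = 3, p = 0.195105, fail to reject H0.


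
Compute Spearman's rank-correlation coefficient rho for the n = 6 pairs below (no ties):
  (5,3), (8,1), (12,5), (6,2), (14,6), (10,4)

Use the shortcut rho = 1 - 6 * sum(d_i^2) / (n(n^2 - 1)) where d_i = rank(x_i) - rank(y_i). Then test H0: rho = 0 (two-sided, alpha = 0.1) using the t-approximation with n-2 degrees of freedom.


Step 1: Rank x and y separately (midranks; no ties here).
rank(x): 5->1, 8->3, 12->5, 6->2, 14->6, 10->4
rank(y): 3->3, 1->1, 5->5, 2->2, 6->6, 4->4
Step 2: d_i = R_x(i) - R_y(i); compute d_i^2.
  (1-3)^2=4, (3-1)^2=4, (5-5)^2=0, (2-2)^2=0, (6-6)^2=0, (4-4)^2=0
sum(d^2) = 8.
Step 3: rho = 1 - 6*8 / (6*(6^2 - 1)) = 1 - 48/210 = 0.771429.
Step 4: Under H0, t = rho * sqrt((n-2)/(1-rho^2)) = 2.4247 ~ t(4).
Step 5: Two-sided p-value from the t-distribution with 4 df = 0.072397.
Step 6: alpha = 0.1. reject H0.

rho = 0.7714, p = 0.072397, reject H0 at alpha = 0.1.


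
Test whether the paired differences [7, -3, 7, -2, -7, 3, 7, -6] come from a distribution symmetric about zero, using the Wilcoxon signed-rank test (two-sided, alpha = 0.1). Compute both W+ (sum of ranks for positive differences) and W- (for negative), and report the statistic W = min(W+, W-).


Step 1: Drop any zero differences (none here) and take |d_i|.
|d| = [7, 3, 7, 2, 7, 3, 7, 6]
Step 2: Midrank |d_i| (ties get averaged ranks).
ranks: |7|->6.5, |3|->2.5, |7|->6.5, |2|->1, |7|->6.5, |3|->2.5, |7|->6.5, |6|->4
Step 3: Attach original signs; sum ranks with positive sign and with negative sign.
W+ = 6.5 + 6.5 + 2.5 + 6.5 = 22
W- = 2.5 + 1 + 6.5 + 4 = 14
(Check: W+ + W- = 36 should equal n(n+1)/2 = 36.)
Step 4: Test statistic W = min(W+, W-) = 14.
Step 5: Ties in |d|, so use the tie-corrected normal approximation.
        E[W] = n(n+1)/4 = 8*9/4 = 18.
        Tie groups: |d|=3 (t=2), |d|=7 (t=4); sum(t^3 - t) = 66.
        Var[W] = n(n+1)(2n+1)/24 - sum(t^3-t)/48 = 1224/24 - 66/48 = 49.625.
        z = (W - E[W]) / sqrt(Var[W]) = (14 - 18) / 7.0445 = -0.5678.
        Two-sided p = 2*Phi(z) = 0.570158.
Step 6: alpha = 0.1. fail to reject H0.

W+ = 22, W- = 14, W = min = 14, p = 0.570158, fail to reject H0.


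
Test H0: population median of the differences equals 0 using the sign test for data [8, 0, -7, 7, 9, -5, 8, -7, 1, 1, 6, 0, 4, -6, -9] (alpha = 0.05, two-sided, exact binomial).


Step 1: Discard zero differences. Original n = 15; n_eff = number of nonzero differences = 13.
Nonzero differences (with sign): +8, -7, +7, +9, -5, +8, -7, +1, +1, +6, +4, -6, -9
Step 2: Count signs: positive = 8, negative = 5.
Step 3: Under H0: P(positive) = 0.5, so the number of positives S ~ Bin(13, 0.5).
Step 4: Two-sided exact p-value = sum of Bin(13,0.5) probabilities at or below the observed probability = 0.581055.
Step 5: alpha = 0.05. fail to reject H0.

n_eff = 13, pos = 8, neg = 5, p = 0.581055, fail to reject H0.


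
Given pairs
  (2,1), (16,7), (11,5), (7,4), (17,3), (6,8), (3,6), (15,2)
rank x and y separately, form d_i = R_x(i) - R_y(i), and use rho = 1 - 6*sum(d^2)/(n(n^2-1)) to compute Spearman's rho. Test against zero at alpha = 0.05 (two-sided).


Step 1: Rank x and y separately (midranks; no ties here).
rank(x): 2->1, 16->7, 11->5, 7->4, 17->8, 6->3, 3->2, 15->6
rank(y): 1->1, 7->7, 5->5, 4->4, 3->3, 8->8, 6->6, 2->2
Step 2: d_i = R_x(i) - R_y(i); compute d_i^2.
  (1-1)^2=0, (7-7)^2=0, (5-5)^2=0, (4-4)^2=0, (8-3)^2=25, (3-8)^2=25, (2-6)^2=16, (6-2)^2=16
sum(d^2) = 82.
Step 3: rho = 1 - 6*82 / (8*(8^2 - 1)) = 1 - 492/504 = 0.023810.
Step 4: Under H0, t = rho * sqrt((n-2)/(1-rho^2)) = 0.0583 ~ t(6).
Step 5: Two-sided p-value from the t-distribution with 6 df = 0.955374.
Step 6: alpha = 0.05. fail to reject H0.

rho = 0.0238, p = 0.955374, fail to reject H0 at alpha = 0.05.


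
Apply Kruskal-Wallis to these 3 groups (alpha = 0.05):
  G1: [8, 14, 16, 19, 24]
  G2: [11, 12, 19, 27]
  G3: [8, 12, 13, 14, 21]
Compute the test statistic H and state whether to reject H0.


Step 1: Combine all N = 14 observations and assign midranks.
sorted (value, group, rank): (8,G1,1.5), (8,G3,1.5), (11,G2,3), (12,G2,4.5), (12,G3,4.5), (13,G3,6), (14,G1,7.5), (14,G3,7.5), (16,G1,9), (19,G1,10.5), (19,G2,10.5), (21,G3,12), (24,G1,13), (27,G2,14)
Step 2: Sum ranks within each group.
R_1 = 41.5 (n_1 = 5)
R_2 = 32 (n_2 = 4)
R_3 = 31.5 (n_3 = 5)
Step 3: H = 12/(N(N+1)) * sum(R_i^2/n_i) - 3(N+1)
     = 12/(14*15) * (41.5^2/5 + 32^2/4 + 31.5^2/5) - 3*15
     = 0.057143 * 798.9 - 45
     = 0.651429.
Step 4: Ties present; correction factor C = 1 - 24/(14^3 - 14) = 0.991209. Corrected H = 0.651429 / 0.991209 = 0.657206.
Step 5: Under H0, H ~ chi^2(2); p-value = 0.719929.
Step 6: alpha = 0.05. fail to reject H0.

H = 0.6572, df = 2, p = 0.719929, fail to reject H0.


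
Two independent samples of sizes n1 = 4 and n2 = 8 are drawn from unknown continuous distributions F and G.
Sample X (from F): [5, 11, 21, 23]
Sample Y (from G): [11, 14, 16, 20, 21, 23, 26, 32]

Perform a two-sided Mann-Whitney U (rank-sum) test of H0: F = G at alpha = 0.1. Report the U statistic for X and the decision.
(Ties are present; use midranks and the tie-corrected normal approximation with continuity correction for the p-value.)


Step 1: Combine and sort all 12 observations; assign midranks.
sorted (value, group): (5,X), (11,X), (11,Y), (14,Y), (16,Y), (20,Y), (21,X), (21,Y), (23,X), (23,Y), (26,Y), (32,Y)
ranks: 5->1, 11->2.5, 11->2.5, 14->4, 16->5, 20->6, 21->7.5, 21->7.5, 23->9.5, 23->9.5, 26->11, 32->12
Step 2: Rank sum for X: R1 = 1 + 2.5 + 7.5 + 9.5 = 20.5.
Step 3: U_X = R1 - n1(n1+1)/2 = 20.5 - 4*5/2 = 20.5 - 10 = 10.5.
       U_Y = n1*n2 - U_X = 32 - 10.5 = 21.5.
Step 4: Ties are present, so use the tie-corrected normal approximation (with continuity correction) for the p-value.
Step 5: p-value = 0.393273; compare to alpha = 0.1. fail to reject H0.

U_X = 10.5, p = 0.393273, fail to reject H0 at alpha = 0.1.


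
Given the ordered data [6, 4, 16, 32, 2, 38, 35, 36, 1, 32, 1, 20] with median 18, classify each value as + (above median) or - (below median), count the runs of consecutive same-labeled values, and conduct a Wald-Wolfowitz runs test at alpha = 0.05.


Step 1: Compute median = 18; label A = above, B = below.
Labels in order: BBBABAAABABA  (n_A = 6, n_B = 6)
Step 2: Count runs R = 8.
Step 3: Under H0 (random ordering), E[R] = 2*n_A*n_B/(n_A+n_B) + 1 = 2*6*6/12 + 1 = 7.0000.
        Var[R] = 2*n_A*n_B*(2*n_A*n_B - n_A - n_B) / ((n_A+n_B)^2 * (n_A+n_B-1)) = 4320/1584 = 2.7273.
        SD[R] = 1.6514.
Step 4: Continuity-corrected z = (R - 0.5 - E[R]) / SD[R] = (8 - 0.5 - 7.0000) / 1.6514 = 0.3028.
Step 5: Two-sided p-value via normal approximation = 2*(1 - Phi(|z|)) = 0.762069.
Step 6: alpha = 0.05. fail to reject H0.

R = 8, z = 0.3028, p = 0.762069, fail to reject H0.


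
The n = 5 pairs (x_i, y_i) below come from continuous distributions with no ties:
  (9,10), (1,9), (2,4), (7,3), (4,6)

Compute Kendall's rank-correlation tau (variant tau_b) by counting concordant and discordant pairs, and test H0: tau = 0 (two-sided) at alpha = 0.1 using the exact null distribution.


Step 1: Enumerate the 10 unordered pairs (i,j) with i<j and classify each by sign(x_j-x_i) * sign(y_j-y_i).
  (1,2):dx=-8,dy=-1->C; (1,3):dx=-7,dy=-6->C; (1,4):dx=-2,dy=-7->C; (1,5):dx=-5,dy=-4->C
  (2,3):dx=+1,dy=-5->D; (2,4):dx=+6,dy=-6->D; (2,5):dx=+3,dy=-3->D; (3,4):dx=+5,dy=-1->D
  (3,5):dx=+2,dy=+2->C; (4,5):dx=-3,dy=+3->D
Step 2: C = 5, D = 5, total pairs = 10.
Step 3: tau = (C - D)/(n(n-1)/2) = (5 - 5)/10 = 0.000000.
Step 4: Exact two-sided p-value (enumerate n! = 120 permutations of y under H0): p = 1.000000.
Step 5: alpha = 0.1. fail to reject H0.

tau_b = 0.0000 (C=5, D=5), p = 1.000000, fail to reject H0.


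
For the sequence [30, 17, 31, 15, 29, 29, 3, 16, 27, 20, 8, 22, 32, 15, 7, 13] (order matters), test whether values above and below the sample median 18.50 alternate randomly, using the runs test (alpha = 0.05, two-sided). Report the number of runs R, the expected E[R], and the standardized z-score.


Step 1: Compute median = 18.50; label A = above, B = below.
Labels in order: ABABAABBAABAABBB  (n_A = 8, n_B = 8)
Step 2: Count runs R = 10.
Step 3: Under H0 (random ordering), E[R] = 2*n_A*n_B/(n_A+n_B) + 1 = 2*8*8/16 + 1 = 9.0000.
        Var[R] = 2*n_A*n_B*(2*n_A*n_B - n_A - n_B) / ((n_A+n_B)^2 * (n_A+n_B-1)) = 14336/3840 = 3.7333.
        SD[R] = 1.9322.
Step 4: Continuity-corrected z = (R - 0.5 - E[R]) / SD[R] = (10 - 0.5 - 9.0000) / 1.9322 = 0.2588.
Step 5: Two-sided p-value via normal approximation = 2*(1 - Phi(|z|)) = 0.795809.
Step 6: alpha = 0.05. fail to reject H0.

R = 10, z = 0.2588, p = 0.795809, fail to reject H0.


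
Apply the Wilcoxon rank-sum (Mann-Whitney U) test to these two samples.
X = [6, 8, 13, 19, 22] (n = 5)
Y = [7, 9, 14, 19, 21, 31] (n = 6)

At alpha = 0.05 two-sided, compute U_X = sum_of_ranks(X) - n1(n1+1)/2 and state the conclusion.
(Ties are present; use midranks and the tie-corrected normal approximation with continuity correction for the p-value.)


Step 1: Combine and sort all 11 observations; assign midranks.
sorted (value, group): (6,X), (7,Y), (8,X), (9,Y), (13,X), (14,Y), (19,X), (19,Y), (21,Y), (22,X), (31,Y)
ranks: 6->1, 7->2, 8->3, 9->4, 13->5, 14->6, 19->7.5, 19->7.5, 21->9, 22->10, 31->11
Step 2: Rank sum for X: R1 = 1 + 3 + 5 + 7.5 + 10 = 26.5.
Step 3: U_X = R1 - n1(n1+1)/2 = 26.5 - 5*6/2 = 26.5 - 15 = 11.5.
       U_Y = n1*n2 - U_X = 30 - 11.5 = 18.5.
Step 4: Ties are present, so use the tie-corrected normal approximation (with continuity correction) for the p-value.
Step 5: p-value = 0.583025; compare to alpha = 0.05. fail to reject H0.

U_X = 11.5, p = 0.583025, fail to reject H0 at alpha = 0.05.


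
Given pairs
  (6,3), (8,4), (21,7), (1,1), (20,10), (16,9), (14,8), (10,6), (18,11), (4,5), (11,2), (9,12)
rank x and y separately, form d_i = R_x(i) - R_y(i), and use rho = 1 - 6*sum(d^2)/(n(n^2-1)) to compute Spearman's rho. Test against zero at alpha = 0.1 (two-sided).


Step 1: Rank x and y separately (midranks; no ties here).
rank(x): 6->3, 8->4, 21->12, 1->1, 20->11, 16->9, 14->8, 10->6, 18->10, 4->2, 11->7, 9->5
rank(y): 3->3, 4->4, 7->7, 1->1, 10->10, 9->9, 8->8, 6->6, 11->11, 5->5, 2->2, 12->12
Step 2: d_i = R_x(i) - R_y(i); compute d_i^2.
  (3-3)^2=0, (4-4)^2=0, (12-7)^2=25, (1-1)^2=0, (11-10)^2=1, (9-9)^2=0, (8-8)^2=0, (6-6)^2=0, (10-11)^2=1, (2-5)^2=9, (7-2)^2=25, (5-12)^2=49
sum(d^2) = 110.
Step 3: rho = 1 - 6*110 / (12*(12^2 - 1)) = 1 - 660/1716 = 0.615385.
Step 4: Under H0, t = rho * sqrt((n-2)/(1-rho^2)) = 2.4689 ~ t(10).
Step 5: Two-sided p-value from the t-distribution with 10 df = 0.033170.
Step 6: alpha = 0.1. reject H0.

rho = 0.6154, p = 0.033170, reject H0 at alpha = 0.1.


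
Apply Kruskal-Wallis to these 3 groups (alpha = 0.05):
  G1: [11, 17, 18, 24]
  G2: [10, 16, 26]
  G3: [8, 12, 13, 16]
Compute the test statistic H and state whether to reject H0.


Step 1: Combine all N = 11 observations and assign midranks.
sorted (value, group, rank): (8,G3,1), (10,G2,2), (11,G1,3), (12,G3,4), (13,G3,5), (16,G2,6.5), (16,G3,6.5), (17,G1,8), (18,G1,9), (24,G1,10), (26,G2,11)
Step 2: Sum ranks within each group.
R_1 = 30 (n_1 = 4)
R_2 = 19.5 (n_2 = 3)
R_3 = 16.5 (n_3 = 4)
Step 3: H = 12/(N(N+1)) * sum(R_i^2/n_i) - 3(N+1)
     = 12/(11*12) * (30^2/4 + 19.5^2/3 + 16.5^2/4) - 3*12
     = 0.090909 * 419.812 - 36
     = 2.164773.
Step 4: Ties present; correction factor C = 1 - 6/(11^3 - 11) = 0.995455. Corrected H = 2.164773 / 0.995455 = 2.174658.
Step 5: Under H0, H ~ chi^2(2); p-value = 0.337116.
Step 6: alpha = 0.05. fail to reject H0.

H = 2.1747, df = 2, p = 0.337116, fail to reject H0.


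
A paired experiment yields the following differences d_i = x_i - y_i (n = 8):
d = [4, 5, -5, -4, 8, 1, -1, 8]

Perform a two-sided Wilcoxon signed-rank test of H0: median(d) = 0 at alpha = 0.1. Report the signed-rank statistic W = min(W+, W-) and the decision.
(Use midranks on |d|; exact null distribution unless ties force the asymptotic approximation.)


Step 1: Drop any zero differences (none here) and take |d_i|.
|d| = [4, 5, 5, 4, 8, 1, 1, 8]
Step 2: Midrank |d_i| (ties get averaged ranks).
ranks: |4|->3.5, |5|->5.5, |5|->5.5, |4|->3.5, |8|->7.5, |1|->1.5, |1|->1.5, |8|->7.5
Step 3: Attach original signs; sum ranks with positive sign and with negative sign.
W+ = 3.5 + 5.5 + 7.5 + 1.5 + 7.5 = 25.5
W- = 5.5 + 3.5 + 1.5 = 10.5
(Check: W+ + W- = 36 should equal n(n+1)/2 = 36.)
Step 4: Test statistic W = min(W+, W-) = 10.5.
Step 5: Ties in |d|, so use the tie-corrected normal approximation.
        E[W] = n(n+1)/4 = 8*9/4 = 18.
        Tie groups: |d|=1 (t=2), |d|=4 (t=2), |d|=5 (t=2), |d|=8 (t=2); sum(t^3 - t) = 24.
        Var[W] = n(n+1)(2n+1)/24 - sum(t^3-t)/48 = 1224/24 - 24/48 = 50.5.
        z = (W - E[W]) / sqrt(Var[W]) = (10.5 - 18) / 7.1063 = -1.0554.
        Two-sided p = 2*Phi(z) = 0.291244.
Step 6: alpha = 0.1. fail to reject H0.

W+ = 25.5, W- = 10.5, W = min = 10.5, p = 0.291244, fail to reject H0.


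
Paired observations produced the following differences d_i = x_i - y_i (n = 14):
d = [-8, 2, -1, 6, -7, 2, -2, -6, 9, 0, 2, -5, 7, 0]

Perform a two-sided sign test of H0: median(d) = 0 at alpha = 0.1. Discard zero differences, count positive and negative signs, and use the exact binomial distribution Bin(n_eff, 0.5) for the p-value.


Step 1: Discard zero differences. Original n = 14; n_eff = number of nonzero differences = 12.
Nonzero differences (with sign): -8, +2, -1, +6, -7, +2, -2, -6, +9, +2, -5, +7
Step 2: Count signs: positive = 6, negative = 6.
Step 3: Under H0: P(positive) = 0.5, so the number of positives S ~ Bin(12, 0.5).
Step 4: Two-sided exact p-value = sum of Bin(12,0.5) probabilities at or below the observed probability = 1.000000.
Step 5: alpha = 0.1. fail to reject H0.

n_eff = 12, pos = 6, neg = 6, p = 1.000000, fail to reject H0.


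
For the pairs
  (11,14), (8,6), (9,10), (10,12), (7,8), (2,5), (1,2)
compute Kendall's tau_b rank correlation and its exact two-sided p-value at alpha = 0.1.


Step 1: Enumerate the 21 unordered pairs (i,j) with i<j and classify each by sign(x_j-x_i) * sign(y_j-y_i).
  (1,2):dx=-3,dy=-8->C; (1,3):dx=-2,dy=-4->C; (1,4):dx=-1,dy=-2->C; (1,5):dx=-4,dy=-6->C
  (1,6):dx=-9,dy=-9->C; (1,7):dx=-10,dy=-12->C; (2,3):dx=+1,dy=+4->C; (2,4):dx=+2,dy=+6->C
  (2,5):dx=-1,dy=+2->D; (2,6):dx=-6,dy=-1->C; (2,7):dx=-7,dy=-4->C; (3,4):dx=+1,dy=+2->C
  (3,5):dx=-2,dy=-2->C; (3,6):dx=-7,dy=-5->C; (3,7):dx=-8,dy=-8->C; (4,5):dx=-3,dy=-4->C
  (4,6):dx=-8,dy=-7->C; (4,7):dx=-9,dy=-10->C; (5,6):dx=-5,dy=-3->C; (5,7):dx=-6,dy=-6->C
  (6,7):dx=-1,dy=-3->C
Step 2: C = 20, D = 1, total pairs = 21.
Step 3: tau = (C - D)/(n(n-1)/2) = (20 - 1)/21 = 0.904762.
Step 4: Exact two-sided p-value (enumerate n! = 5040 permutations of y under H0): p = 0.002778.
Step 5: alpha = 0.1. reject H0.

tau_b = 0.9048 (C=20, D=1), p = 0.002778, reject H0.


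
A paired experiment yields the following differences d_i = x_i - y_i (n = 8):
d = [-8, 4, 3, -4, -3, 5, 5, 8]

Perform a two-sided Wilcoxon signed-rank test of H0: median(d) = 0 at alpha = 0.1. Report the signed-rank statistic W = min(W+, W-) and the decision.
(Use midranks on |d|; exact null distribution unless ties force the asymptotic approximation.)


Step 1: Drop any zero differences (none here) and take |d_i|.
|d| = [8, 4, 3, 4, 3, 5, 5, 8]
Step 2: Midrank |d_i| (ties get averaged ranks).
ranks: |8|->7.5, |4|->3.5, |3|->1.5, |4|->3.5, |3|->1.5, |5|->5.5, |5|->5.5, |8|->7.5
Step 3: Attach original signs; sum ranks with positive sign and with negative sign.
W+ = 3.5 + 1.5 + 5.5 + 5.5 + 7.5 = 23.5
W- = 7.5 + 3.5 + 1.5 = 12.5
(Check: W+ + W- = 36 should equal n(n+1)/2 = 36.)
Step 4: Test statistic W = min(W+, W-) = 12.5.
Step 5: Ties in |d|, so use the tie-corrected normal approximation.
        E[W] = n(n+1)/4 = 8*9/4 = 18.
        Tie groups: |d|=3 (t=2), |d|=4 (t=2), |d|=5 (t=2), |d|=8 (t=2); sum(t^3 - t) = 24.
        Var[W] = n(n+1)(2n+1)/24 - sum(t^3-t)/48 = 1224/24 - 24/48 = 50.5.
        z = (W - E[W]) / sqrt(Var[W]) = (12.5 - 18) / 7.1063 = -0.7740.
        Two-sided p = 2*Phi(z) = 0.438956.
Step 6: alpha = 0.1. fail to reject H0.

W+ = 23.5, W- = 12.5, W = min = 12.5, p = 0.438956, fail to reject H0.


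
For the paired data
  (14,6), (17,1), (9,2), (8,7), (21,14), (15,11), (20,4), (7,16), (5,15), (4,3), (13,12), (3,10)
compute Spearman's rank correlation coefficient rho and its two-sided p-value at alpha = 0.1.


Step 1: Rank x and y separately (midranks; no ties here).
rank(x): 14->8, 17->10, 9->6, 8->5, 21->12, 15->9, 20->11, 7->4, 5->3, 4->2, 13->7, 3->1
rank(y): 6->5, 1->1, 2->2, 7->6, 14->10, 11->8, 4->4, 16->12, 15->11, 3->3, 12->9, 10->7
Step 2: d_i = R_x(i) - R_y(i); compute d_i^2.
  (8-5)^2=9, (10-1)^2=81, (6-2)^2=16, (5-6)^2=1, (12-10)^2=4, (9-8)^2=1, (11-4)^2=49, (4-12)^2=64, (3-11)^2=64, (2-3)^2=1, (7-9)^2=4, (1-7)^2=36
sum(d^2) = 330.
Step 3: rho = 1 - 6*330 / (12*(12^2 - 1)) = 1 - 1980/1716 = -0.153846.
Step 4: Under H0, t = rho * sqrt((n-2)/(1-rho^2)) = -0.4924 ~ t(10).
Step 5: Two-sided p-value from the t-distribution with 10 df = 0.633091.
Step 6: alpha = 0.1. fail to reject H0.

rho = -0.1538, p = 0.633091, fail to reject H0 at alpha = 0.1.


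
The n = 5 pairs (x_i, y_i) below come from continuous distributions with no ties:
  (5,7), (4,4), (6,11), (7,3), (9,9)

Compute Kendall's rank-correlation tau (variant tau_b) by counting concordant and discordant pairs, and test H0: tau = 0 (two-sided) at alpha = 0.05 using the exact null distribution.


Step 1: Enumerate the 10 unordered pairs (i,j) with i<j and classify each by sign(x_j-x_i) * sign(y_j-y_i).
  (1,2):dx=-1,dy=-3->C; (1,3):dx=+1,dy=+4->C; (1,4):dx=+2,dy=-4->D; (1,5):dx=+4,dy=+2->C
  (2,3):dx=+2,dy=+7->C; (2,4):dx=+3,dy=-1->D; (2,5):dx=+5,dy=+5->C; (3,4):dx=+1,dy=-8->D
  (3,5):dx=+3,dy=-2->D; (4,5):dx=+2,dy=+6->C
Step 2: C = 6, D = 4, total pairs = 10.
Step 3: tau = (C - D)/(n(n-1)/2) = (6 - 4)/10 = 0.200000.
Step 4: Exact two-sided p-value (enumerate n! = 120 permutations of y under H0): p = 0.816667.
Step 5: alpha = 0.05. fail to reject H0.

tau_b = 0.2000 (C=6, D=4), p = 0.816667, fail to reject H0.


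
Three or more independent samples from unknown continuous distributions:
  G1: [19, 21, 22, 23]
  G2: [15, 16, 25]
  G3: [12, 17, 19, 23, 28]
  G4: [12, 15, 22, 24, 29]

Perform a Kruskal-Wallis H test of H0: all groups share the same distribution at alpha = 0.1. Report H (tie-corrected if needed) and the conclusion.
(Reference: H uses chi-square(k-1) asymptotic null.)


Step 1: Combine all N = 17 observations and assign midranks.
sorted (value, group, rank): (12,G3,1.5), (12,G4,1.5), (15,G2,3.5), (15,G4,3.5), (16,G2,5), (17,G3,6), (19,G1,7.5), (19,G3,7.5), (21,G1,9), (22,G1,10.5), (22,G4,10.5), (23,G1,12.5), (23,G3,12.5), (24,G4,14), (25,G2,15), (28,G3,16), (29,G4,17)
Step 2: Sum ranks within each group.
R_1 = 39.5 (n_1 = 4)
R_2 = 23.5 (n_2 = 3)
R_3 = 43.5 (n_3 = 5)
R_4 = 46.5 (n_4 = 5)
Step 3: H = 12/(N(N+1)) * sum(R_i^2/n_i) - 3(N+1)
     = 12/(17*18) * (39.5^2/4 + 23.5^2/3 + 43.5^2/5 + 46.5^2/5) - 3*18
     = 0.039216 * 1385.05 - 54
     = 0.315523.
Step 4: Ties present; correction factor C = 1 - 30/(17^3 - 17) = 0.993873. Corrected H = 0.315523 / 0.993873 = 0.317468.
Step 5: Under H0, H ~ chi^2(3); p-value = 0.956710.
Step 6: alpha = 0.1. fail to reject H0.

H = 0.3175, df = 3, p = 0.956710, fail to reject H0.


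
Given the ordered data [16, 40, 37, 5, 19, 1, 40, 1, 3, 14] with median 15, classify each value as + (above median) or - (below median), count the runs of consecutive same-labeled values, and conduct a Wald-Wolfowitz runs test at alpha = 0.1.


Step 1: Compute median = 15; label A = above, B = below.
Labels in order: AAABABABBB  (n_A = 5, n_B = 5)
Step 2: Count runs R = 6.
Step 3: Under H0 (random ordering), E[R] = 2*n_A*n_B/(n_A+n_B) + 1 = 2*5*5/10 + 1 = 6.0000.
        Var[R] = 2*n_A*n_B*(2*n_A*n_B - n_A - n_B) / ((n_A+n_B)^2 * (n_A+n_B-1)) = 2000/900 = 2.2222.
        SD[R] = 1.4907.
Step 4: R = E[R], so z = 0 with no continuity correction.
Step 5: Two-sided p-value via normal approximation = 2*(1 - Phi(|z|)) = 1.000000.
Step 6: alpha = 0.1. fail to reject H0.

R = 6, z = 0.0000, p = 1.000000, fail to reject H0.


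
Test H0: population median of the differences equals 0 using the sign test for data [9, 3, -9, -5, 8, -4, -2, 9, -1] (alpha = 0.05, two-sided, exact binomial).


Step 1: Discard zero differences. Original n = 9; n_eff = number of nonzero differences = 9.
Nonzero differences (with sign): +9, +3, -9, -5, +8, -4, -2, +9, -1
Step 2: Count signs: positive = 4, negative = 5.
Step 3: Under H0: P(positive) = 0.5, so the number of positives S ~ Bin(9, 0.5).
Step 4: Two-sided exact p-value = sum of Bin(9,0.5) probabilities at or below the observed probability = 1.000000.
Step 5: alpha = 0.05. fail to reject H0.

n_eff = 9, pos = 4, neg = 5, p = 1.000000, fail to reject H0.


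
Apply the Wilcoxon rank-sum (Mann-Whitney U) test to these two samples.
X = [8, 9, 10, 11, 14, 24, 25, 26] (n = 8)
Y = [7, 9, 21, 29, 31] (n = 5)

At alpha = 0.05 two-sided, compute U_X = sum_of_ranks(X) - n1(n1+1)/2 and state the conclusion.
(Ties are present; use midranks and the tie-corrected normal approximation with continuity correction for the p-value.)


Step 1: Combine and sort all 13 observations; assign midranks.
sorted (value, group): (7,Y), (8,X), (9,X), (9,Y), (10,X), (11,X), (14,X), (21,Y), (24,X), (25,X), (26,X), (29,Y), (31,Y)
ranks: 7->1, 8->2, 9->3.5, 9->3.5, 10->5, 11->6, 14->7, 21->8, 24->9, 25->10, 26->11, 29->12, 31->13
Step 2: Rank sum for X: R1 = 2 + 3.5 + 5 + 6 + 7 + 9 + 10 + 11 = 53.5.
Step 3: U_X = R1 - n1(n1+1)/2 = 53.5 - 8*9/2 = 53.5 - 36 = 17.5.
       U_Y = n1*n2 - U_X = 40 - 17.5 = 22.5.
Step 4: Ties are present, so use the tie-corrected normal approximation (with continuity correction) for the p-value.
Step 5: p-value = 0.769390; compare to alpha = 0.05. fail to reject H0.

U_X = 17.5, p = 0.769390, fail to reject H0 at alpha = 0.05.


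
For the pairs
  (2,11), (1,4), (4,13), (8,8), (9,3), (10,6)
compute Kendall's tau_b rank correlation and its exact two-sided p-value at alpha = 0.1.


Step 1: Enumerate the 15 unordered pairs (i,j) with i<j and classify each by sign(x_j-x_i) * sign(y_j-y_i).
  (1,2):dx=-1,dy=-7->C; (1,3):dx=+2,dy=+2->C; (1,4):dx=+6,dy=-3->D; (1,5):dx=+7,dy=-8->D
  (1,6):dx=+8,dy=-5->D; (2,3):dx=+3,dy=+9->C; (2,4):dx=+7,dy=+4->C; (2,5):dx=+8,dy=-1->D
  (2,6):dx=+9,dy=+2->C; (3,4):dx=+4,dy=-5->D; (3,5):dx=+5,dy=-10->D; (3,6):dx=+6,dy=-7->D
  (4,5):dx=+1,dy=-5->D; (4,6):dx=+2,dy=-2->D; (5,6):dx=+1,dy=+3->C
Step 2: C = 6, D = 9, total pairs = 15.
Step 3: tau = (C - D)/(n(n-1)/2) = (6 - 9)/15 = -0.200000.
Step 4: Exact two-sided p-value (enumerate n! = 720 permutations of y under H0): p = 0.719444.
Step 5: alpha = 0.1. fail to reject H0.

tau_b = -0.2000 (C=6, D=9), p = 0.719444, fail to reject H0.


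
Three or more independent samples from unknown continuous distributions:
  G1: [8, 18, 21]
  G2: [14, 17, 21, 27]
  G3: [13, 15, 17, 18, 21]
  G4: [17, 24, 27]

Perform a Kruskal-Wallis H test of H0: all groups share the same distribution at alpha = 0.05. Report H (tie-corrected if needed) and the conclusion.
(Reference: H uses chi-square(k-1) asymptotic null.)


Step 1: Combine all N = 15 observations and assign midranks.
sorted (value, group, rank): (8,G1,1), (13,G3,2), (14,G2,3), (15,G3,4), (17,G2,6), (17,G3,6), (17,G4,6), (18,G1,8.5), (18,G3,8.5), (21,G1,11), (21,G2,11), (21,G3,11), (24,G4,13), (27,G2,14.5), (27,G4,14.5)
Step 2: Sum ranks within each group.
R_1 = 20.5 (n_1 = 3)
R_2 = 34.5 (n_2 = 4)
R_3 = 31.5 (n_3 = 5)
R_4 = 33.5 (n_4 = 3)
Step 3: H = 12/(N(N+1)) * sum(R_i^2/n_i) - 3(N+1)
     = 12/(15*16) * (20.5^2/3 + 34.5^2/4 + 31.5^2/5 + 33.5^2/3) - 3*16
     = 0.050000 * 1010.18 - 48
     = 2.508958.
Step 4: Ties present; correction factor C = 1 - 60/(15^3 - 15) = 0.982143. Corrected H = 2.508958 / 0.982143 = 2.554576.
Step 5: Under H0, H ~ chi^2(3); p-value = 0.465509.
Step 6: alpha = 0.05. fail to reject H0.

H = 2.5546, df = 3, p = 0.465509, fail to reject H0.


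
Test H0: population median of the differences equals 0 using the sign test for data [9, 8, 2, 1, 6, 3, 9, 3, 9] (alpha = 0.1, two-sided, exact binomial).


Step 1: Discard zero differences. Original n = 9; n_eff = number of nonzero differences = 9.
Nonzero differences (with sign): +9, +8, +2, +1, +6, +3, +9, +3, +9
Step 2: Count signs: positive = 9, negative = 0.
Step 3: Under H0: P(positive) = 0.5, so the number of positives S ~ Bin(9, 0.5).
Step 4: Two-sided exact p-value = sum of Bin(9,0.5) probabilities at or below the observed probability = 0.003906.
Step 5: alpha = 0.1. reject H0.

n_eff = 9, pos = 9, neg = 0, p = 0.003906, reject H0.


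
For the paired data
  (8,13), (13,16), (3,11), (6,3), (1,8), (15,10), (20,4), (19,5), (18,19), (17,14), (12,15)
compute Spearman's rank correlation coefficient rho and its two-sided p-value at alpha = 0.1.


Step 1: Rank x and y separately (midranks; no ties here).
rank(x): 8->4, 13->6, 3->2, 6->3, 1->1, 15->7, 20->11, 19->10, 18->9, 17->8, 12->5
rank(y): 13->7, 16->10, 11->6, 3->1, 8->4, 10->5, 4->2, 5->3, 19->11, 14->8, 15->9
Step 2: d_i = R_x(i) - R_y(i); compute d_i^2.
  (4-7)^2=9, (6-10)^2=16, (2-6)^2=16, (3-1)^2=4, (1-4)^2=9, (7-5)^2=4, (11-2)^2=81, (10-3)^2=49, (9-11)^2=4, (8-8)^2=0, (5-9)^2=16
sum(d^2) = 208.
Step 3: rho = 1 - 6*208 / (11*(11^2 - 1)) = 1 - 1248/1320 = 0.054545.
Step 4: Under H0, t = rho * sqrt((n-2)/(1-rho^2)) = 0.1639 ~ t(9).
Step 5: Two-sided p-value from the t-distribution with 9 df = 0.873447.
Step 6: alpha = 0.1. fail to reject H0.

rho = 0.0545, p = 0.873447, fail to reject H0 at alpha = 0.1.
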